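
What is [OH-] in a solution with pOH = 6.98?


[OH-] = 10^(-pOH)
[OH-] = 10^(-6.98)
[OH-] = 1.047e-07 M

1.047e-07 M


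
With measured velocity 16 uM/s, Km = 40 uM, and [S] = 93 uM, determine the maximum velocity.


Vmax = v * (Km + [S]) / [S]
Vmax = 16 * (40 + 93) / 93
Vmax = 22.8817 uM/s

22.8817 uM/s


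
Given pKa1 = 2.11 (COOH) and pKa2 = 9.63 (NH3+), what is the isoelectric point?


pI = (pKa1 + pKa2) / 2
pI = (2.11 + 9.63) / 2
pI = 5.87

5.87


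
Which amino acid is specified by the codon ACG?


Standard genetic code lookup.
Codon ACG -> Thr

Thr


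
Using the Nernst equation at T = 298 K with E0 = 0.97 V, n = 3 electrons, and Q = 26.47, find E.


E = E0 - (RT/nF) * ln(Q)
E = 0.97 - (8.314 * 298 / (3 * 96485)) * ln(26.47)
E = 0.942 V

0.942 V


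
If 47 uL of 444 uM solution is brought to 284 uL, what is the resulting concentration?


C2 = C1 * V1 / V2
C2 = 444 * 47 / 284
C2 = 73.4789 uM

73.4789 uM


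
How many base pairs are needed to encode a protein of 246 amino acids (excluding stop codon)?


Each amino acid = 1 codon = 3 bp
bp = 246 * 3 = 738 bp

738 bp


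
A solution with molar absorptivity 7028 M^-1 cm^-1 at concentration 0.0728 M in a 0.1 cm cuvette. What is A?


A = epsilon * c * l
A = 7028 * 0.0728 * 0.1
A = 51.1638

51.1638


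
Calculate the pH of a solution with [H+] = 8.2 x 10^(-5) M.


pH = -log10([H+])
pH = -log10(8.2 x 10^(-5))
pH = 4.0862

4.0862


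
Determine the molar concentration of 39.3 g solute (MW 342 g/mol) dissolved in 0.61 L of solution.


C = (mass / MW) / volume
C = (39.3 / 342) / 0.61
C = 0.1884 M

0.1884 M


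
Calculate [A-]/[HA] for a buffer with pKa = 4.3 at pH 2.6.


[A-]/[HA] = 10^(pH - pKa)
= 10^(2.6 - 4.3)
= 0.02

0.02


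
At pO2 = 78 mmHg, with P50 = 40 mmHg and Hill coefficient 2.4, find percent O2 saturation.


Y = pO2^n / (P50^n + pO2^n)
Y = 78^2.4 / (40^2.4 + 78^2.4)
Y = 83.24%

83.24%


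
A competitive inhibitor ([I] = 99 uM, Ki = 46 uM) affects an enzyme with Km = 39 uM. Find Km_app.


Km_app = Km * (1 + [I]/Ki)
Km_app = 39 * (1 + 99/46)
Km_app = 122.9348 uM

122.9348 uM


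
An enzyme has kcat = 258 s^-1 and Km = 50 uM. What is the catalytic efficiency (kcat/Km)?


Catalytic efficiency = kcat / Km
= 258 / 50
= 5.16 uM^-1*s^-1

5.16 uM^-1*s^-1


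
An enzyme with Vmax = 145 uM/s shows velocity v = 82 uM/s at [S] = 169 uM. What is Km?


Km = [S] * (Vmax - v) / v
Km = 169 * (145 - 82) / 82
Km = 129.8415 uM

129.8415 uM


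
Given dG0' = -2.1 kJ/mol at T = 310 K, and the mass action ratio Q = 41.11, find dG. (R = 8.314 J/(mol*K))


dG = dG0' + RT * ln(Q) / 1000
dG = -2.1 + 8.314 * 310 * ln(41.11) / 1000
dG = 7.478 kJ/mol

7.478 kJ/mol


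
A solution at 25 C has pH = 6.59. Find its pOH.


pOH = 14 - pH
pOH = 14 - 6.59
pOH = 7.41

7.41


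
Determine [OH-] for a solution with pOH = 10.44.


[OH-] = 10^(-pOH)
[OH-] = 10^(-10.44)
[OH-] = 3.631e-11 M

3.631e-11 M


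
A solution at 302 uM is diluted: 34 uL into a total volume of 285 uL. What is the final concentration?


C2 = C1 * V1 / V2
C2 = 302 * 34 / 285
C2 = 36.0281 uM

36.0281 uM


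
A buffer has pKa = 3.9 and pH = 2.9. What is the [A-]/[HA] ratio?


[A-]/[HA] = 10^(pH - pKa)
= 10^(2.9 - 3.9)
= 0.1

0.1


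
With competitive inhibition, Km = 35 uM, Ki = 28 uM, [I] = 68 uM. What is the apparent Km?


Km_app = Km * (1 + [I]/Ki)
Km_app = 35 * (1 + 68/28)
Km_app = 120.0 uM

120.0 uM


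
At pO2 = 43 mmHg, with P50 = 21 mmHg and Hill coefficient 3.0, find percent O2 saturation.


Y = pO2^n / (P50^n + pO2^n)
Y = 43^3.0 / (21^3.0 + 43^3.0)
Y = 89.57%

89.57%


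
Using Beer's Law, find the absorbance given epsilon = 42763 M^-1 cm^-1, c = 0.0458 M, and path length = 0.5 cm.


A = epsilon * c * l
A = 42763 * 0.0458 * 0.5
A = 979.2727

979.2727


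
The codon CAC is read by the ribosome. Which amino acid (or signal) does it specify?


Standard genetic code lookup.
Codon CAC -> His

His


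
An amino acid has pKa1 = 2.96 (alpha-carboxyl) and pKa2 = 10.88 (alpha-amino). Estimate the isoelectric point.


pI = (pKa1 + pKa2) / 2
pI = (2.96 + 10.88) / 2
pI = 6.92

6.92


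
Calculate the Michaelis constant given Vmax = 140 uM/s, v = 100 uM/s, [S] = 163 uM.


Km = [S] * (Vmax - v) / v
Km = 163 * (140 - 100) / 100
Km = 65.2 uM

65.2 uM


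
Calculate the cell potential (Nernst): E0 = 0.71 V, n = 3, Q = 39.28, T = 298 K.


E = E0 - (RT/nF) * ln(Q)
E = 0.71 - (8.314 * 298 / (3 * 96485)) * ln(39.28)
E = 0.6786 V

0.6786 V


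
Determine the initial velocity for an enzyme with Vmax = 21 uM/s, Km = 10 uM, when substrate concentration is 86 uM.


v = Vmax * [S] / (Km + [S])
v = 21 * 86 / (10 + 86)
v = 18.8125 uM/s

18.8125 uM/s


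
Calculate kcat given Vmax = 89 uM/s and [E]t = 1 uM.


kcat = Vmax / [E]t
kcat = 89 / 1
kcat = 89.0 s^-1

89.0 s^-1


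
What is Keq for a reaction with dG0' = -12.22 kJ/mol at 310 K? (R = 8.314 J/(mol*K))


Keq = exp(-dG0 * 1000 / (R * T))
Keq = exp(-(-12.22) * 1000 / (8.314 * 310))
Keq = 114.5856

114.5856


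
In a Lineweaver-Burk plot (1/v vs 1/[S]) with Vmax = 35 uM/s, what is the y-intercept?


y-intercept = 1/Vmax
= 1/35
= 0.0286 s/uM

0.0286 s/uM


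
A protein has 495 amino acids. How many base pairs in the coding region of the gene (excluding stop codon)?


Each amino acid = 1 codon = 3 bp
bp = 495 * 3 = 1485 bp

1485 bp


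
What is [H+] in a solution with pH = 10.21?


[H+] = 10^(-pH)
[H+] = 10^(-10.21)
[H+] = 6.166e-11 M

6.166e-11 M


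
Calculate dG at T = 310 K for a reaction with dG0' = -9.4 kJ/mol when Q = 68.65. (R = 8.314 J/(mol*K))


dG = dG0' + RT * ln(Q) / 1000
dG = -9.4 + 8.314 * 310 * ln(68.65) / 1000
dG = 1.4996 kJ/mol

1.4996 kJ/mol


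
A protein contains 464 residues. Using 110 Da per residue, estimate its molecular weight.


MW = n_residues * 110 Da
MW = 464 * 110
MW = 51040 Da

51040 Da


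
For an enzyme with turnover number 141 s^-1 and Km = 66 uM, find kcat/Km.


Catalytic efficiency = kcat / Km
= 141 / 66
= 2.1364 uM^-1*s^-1

2.1364 uM^-1*s^-1


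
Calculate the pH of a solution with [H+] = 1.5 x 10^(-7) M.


pH = -log10([H+])
pH = -log10(1.5 x 10^(-7))
pH = 6.8239

6.8239


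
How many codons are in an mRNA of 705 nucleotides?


codons = nucleotides / 3
codons = 705 / 3 = 235

235


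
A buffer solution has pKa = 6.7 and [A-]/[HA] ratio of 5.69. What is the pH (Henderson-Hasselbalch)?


pH = pKa + log10([A-]/[HA])
pH = 6.7 + log10(5.69)
pH = 7.4551

7.4551


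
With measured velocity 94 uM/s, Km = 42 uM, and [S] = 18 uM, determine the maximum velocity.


Vmax = v * (Km + [S]) / [S]
Vmax = 94 * (42 + 18) / 18
Vmax = 313.3333 uM/s

313.3333 uM/s


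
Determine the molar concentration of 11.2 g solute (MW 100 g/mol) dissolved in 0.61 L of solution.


C = (mass / MW) / volume
C = (11.2 / 100) / 0.61
C = 0.1836 M

0.1836 M


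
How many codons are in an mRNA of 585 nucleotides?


codons = nucleotides / 3
codons = 585 / 3 = 195

195


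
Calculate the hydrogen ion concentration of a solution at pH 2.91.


[H+] = 10^(-pH)
[H+] = 10^(-2.91)
[H+] = 0.0012 M

0.0012 M


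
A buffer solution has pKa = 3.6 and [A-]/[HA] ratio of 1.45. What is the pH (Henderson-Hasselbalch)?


pH = pKa + log10([A-]/[HA])
pH = 3.6 + log10(1.45)
pH = 3.7614

3.7614


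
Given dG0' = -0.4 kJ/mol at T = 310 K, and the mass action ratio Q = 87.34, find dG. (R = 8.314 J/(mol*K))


dG = dG0' + RT * ln(Q) / 1000
dG = -0.4 + 8.314 * 310 * ln(87.34) / 1000
dG = 11.1202 kJ/mol

11.1202 kJ/mol


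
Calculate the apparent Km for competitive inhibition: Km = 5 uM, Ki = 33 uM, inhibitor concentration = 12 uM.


Km_app = Km * (1 + [I]/Ki)
Km_app = 5 * (1 + 12/33)
Km_app = 6.8182 uM

6.8182 uM


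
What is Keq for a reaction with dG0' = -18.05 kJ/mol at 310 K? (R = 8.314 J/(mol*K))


Keq = exp(-dG0 * 1000 / (R * T))
Keq = exp(-(-18.05) * 1000 / (8.314 * 310))
Keq = 1100.307

1100.307


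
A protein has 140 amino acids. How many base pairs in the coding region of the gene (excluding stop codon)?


Each amino acid = 1 codon = 3 bp
bp = 140 * 3 = 420 bp

420 bp


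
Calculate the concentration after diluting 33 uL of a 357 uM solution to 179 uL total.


C2 = C1 * V1 / V2
C2 = 357 * 33 / 179
C2 = 65.8156 uM

65.8156 uM


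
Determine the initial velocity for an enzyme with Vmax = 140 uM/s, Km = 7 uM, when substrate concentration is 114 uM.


v = Vmax * [S] / (Km + [S])
v = 140 * 114 / (7 + 114)
v = 131.9008 uM/s

131.9008 uM/s


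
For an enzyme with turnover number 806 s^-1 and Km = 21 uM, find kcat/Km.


Catalytic efficiency = kcat / Km
= 806 / 21
= 38.381 uM^-1*s^-1

38.381 uM^-1*s^-1


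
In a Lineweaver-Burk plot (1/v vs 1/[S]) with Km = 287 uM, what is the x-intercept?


x-intercept = -1/Km
= -1/287
= -0.0035 1/uM

-0.0035 1/uM


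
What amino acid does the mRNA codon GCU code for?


Standard genetic code lookup.
Codon GCU -> Ala

Ala


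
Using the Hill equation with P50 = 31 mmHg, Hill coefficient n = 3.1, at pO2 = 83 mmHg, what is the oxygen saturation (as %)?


Y = pO2^n / (P50^n + pO2^n)
Y = 83^3.1 / (31^3.1 + 83^3.1)
Y = 95.49%

95.49%


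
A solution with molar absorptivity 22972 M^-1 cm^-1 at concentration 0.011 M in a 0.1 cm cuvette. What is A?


A = epsilon * c * l
A = 22972 * 0.011 * 0.1
A = 25.2692

25.2692


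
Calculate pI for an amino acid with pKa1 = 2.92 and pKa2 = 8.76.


pI = (pKa1 + pKa2) / 2
pI = (2.92 + 8.76) / 2
pI = 5.84

5.84


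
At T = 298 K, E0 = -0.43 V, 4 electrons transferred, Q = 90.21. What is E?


E = E0 - (RT/nF) * ln(Q)
E = -0.43 - (8.314 * 298 / (4 * 96485)) * ln(90.21)
E = -0.4589 V

-0.4589 V


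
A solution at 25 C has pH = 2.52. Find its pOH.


pOH = 14 - pH
pOH = 14 - 2.52
pOH = 11.48

11.48


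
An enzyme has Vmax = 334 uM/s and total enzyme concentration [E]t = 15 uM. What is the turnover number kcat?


kcat = Vmax / [E]t
kcat = 334 / 15
kcat = 22.2667 s^-1

22.2667 s^-1


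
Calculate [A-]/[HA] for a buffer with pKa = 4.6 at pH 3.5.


[A-]/[HA] = 10^(pH - pKa)
= 10^(3.5 - 4.6)
= 0.0794

0.0794


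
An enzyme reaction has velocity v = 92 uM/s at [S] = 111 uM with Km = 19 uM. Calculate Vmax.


Vmax = v * (Km + [S]) / [S]
Vmax = 92 * (19 + 111) / 111
Vmax = 107.7477 uM/s

107.7477 uM/s


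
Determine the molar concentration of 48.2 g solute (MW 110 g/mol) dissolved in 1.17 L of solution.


C = (mass / MW) / volume
C = (48.2 / 110) / 1.17
C = 0.3745 M

0.3745 M


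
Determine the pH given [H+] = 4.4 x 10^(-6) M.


pH = -log10([H+])
pH = -log10(4.4 x 10^(-6))
pH = 5.3565

5.3565


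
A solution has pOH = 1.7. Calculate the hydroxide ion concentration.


[OH-] = 10^(-pOH)
[OH-] = 10^(-1.7)
[OH-] = 0.02 M

0.02 M


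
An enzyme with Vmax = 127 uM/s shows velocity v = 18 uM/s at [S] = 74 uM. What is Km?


Km = [S] * (Vmax - v) / v
Km = 74 * (127 - 18) / 18
Km = 448.1111 uM

448.1111 uM


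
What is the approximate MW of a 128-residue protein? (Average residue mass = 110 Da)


MW = n_residues * 110 Da
MW = 128 * 110
MW = 14080 Da

14080 Da


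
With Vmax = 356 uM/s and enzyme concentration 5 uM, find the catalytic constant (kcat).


kcat = Vmax / [E]t
kcat = 356 / 5
kcat = 71.2 s^-1

71.2 s^-1


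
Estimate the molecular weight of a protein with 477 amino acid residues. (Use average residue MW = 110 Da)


MW = n_residues * 110 Da
MW = 477 * 110
MW = 52470 Da

52470 Da


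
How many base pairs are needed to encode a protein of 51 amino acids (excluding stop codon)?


Each amino acid = 1 codon = 3 bp
bp = 51 * 3 = 153 bp

153 bp


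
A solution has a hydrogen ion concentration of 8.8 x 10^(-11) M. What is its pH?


pH = -log10([H+])
pH = -log10(8.8 x 10^(-11))
pH = 10.0555

10.0555


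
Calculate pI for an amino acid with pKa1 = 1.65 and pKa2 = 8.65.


pI = (pKa1 + pKa2) / 2
pI = (1.65 + 8.65) / 2
pI = 5.15

5.15


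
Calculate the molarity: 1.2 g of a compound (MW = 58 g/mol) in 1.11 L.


C = (mass / MW) / volume
C = (1.2 / 58) / 1.11
C = 0.0186 M

0.0186 M


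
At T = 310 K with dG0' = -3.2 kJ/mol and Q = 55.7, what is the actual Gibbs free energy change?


dG = dG0' + RT * ln(Q) / 1000
dG = -3.2 + 8.314 * 310 * ln(55.7) / 1000
dG = 7.1609 kJ/mol

7.1609 kJ/mol


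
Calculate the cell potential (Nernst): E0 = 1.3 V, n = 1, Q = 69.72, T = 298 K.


E = E0 - (RT/nF) * ln(Q)
E = 1.3 - (8.314 * 298 / (1 * 96485)) * ln(69.72)
E = 1.191 V

1.191 V


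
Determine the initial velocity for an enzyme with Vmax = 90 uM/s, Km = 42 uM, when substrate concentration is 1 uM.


v = Vmax * [S] / (Km + [S])
v = 90 * 1 / (42 + 1)
v = 2.093 uM/s

2.093 uM/s


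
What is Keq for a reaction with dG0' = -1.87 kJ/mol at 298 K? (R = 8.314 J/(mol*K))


Keq = exp(-dG0 * 1000 / (R * T))
Keq = exp(-(-1.87) * 1000 / (8.314 * 298))
Keq = 2.1271

2.1271


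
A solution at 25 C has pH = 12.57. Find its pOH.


pOH = 14 - pH
pOH = 14 - 12.57
pOH = 1.43

1.43


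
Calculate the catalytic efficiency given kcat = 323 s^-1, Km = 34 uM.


Catalytic efficiency = kcat / Km
= 323 / 34
= 9.5 uM^-1*s^-1

9.5 uM^-1*s^-1


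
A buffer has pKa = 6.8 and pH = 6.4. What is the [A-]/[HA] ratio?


[A-]/[HA] = 10^(pH - pKa)
= 10^(6.4 - 6.8)
= 0.3981

0.3981


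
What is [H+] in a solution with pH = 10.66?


[H+] = 10^(-pH)
[H+] = 10^(-10.66)
[H+] = 2.188e-11 M

2.188e-11 M


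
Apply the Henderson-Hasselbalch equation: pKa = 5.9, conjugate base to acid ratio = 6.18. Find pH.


pH = pKa + log10([A-]/[HA])
pH = 5.9 + log10(6.18)
pH = 6.691

6.691


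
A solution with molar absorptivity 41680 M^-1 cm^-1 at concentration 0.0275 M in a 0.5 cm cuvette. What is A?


A = epsilon * c * l
A = 41680 * 0.0275 * 0.5
A = 573.1

573.1


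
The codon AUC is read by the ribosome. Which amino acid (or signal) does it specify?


Standard genetic code lookup.
Codon AUC -> Ile

Ile


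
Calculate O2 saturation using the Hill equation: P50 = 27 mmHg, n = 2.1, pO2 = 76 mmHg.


Y = pO2^n / (P50^n + pO2^n)
Y = 76^2.1 / (27^2.1 + 76^2.1)
Y = 89.78%

89.78%


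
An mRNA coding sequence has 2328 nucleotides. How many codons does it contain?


codons = nucleotides / 3
codons = 2328 / 3 = 776

776


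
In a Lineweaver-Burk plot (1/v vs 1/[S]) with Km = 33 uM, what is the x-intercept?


x-intercept = -1/Km
= -1/33
= -0.0303 1/uM

-0.0303 1/uM


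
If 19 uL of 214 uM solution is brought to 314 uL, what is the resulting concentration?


C2 = C1 * V1 / V2
C2 = 214 * 19 / 314
C2 = 12.949 uM

12.949 uM


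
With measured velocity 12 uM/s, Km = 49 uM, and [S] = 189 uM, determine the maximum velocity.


Vmax = v * (Km + [S]) / [S]
Vmax = 12 * (49 + 189) / 189
Vmax = 15.1111 uM/s

15.1111 uM/s


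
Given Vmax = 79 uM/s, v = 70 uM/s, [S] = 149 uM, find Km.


Km = [S] * (Vmax - v) / v
Km = 149 * (79 - 70) / 70
Km = 19.1571 uM

19.1571 uM


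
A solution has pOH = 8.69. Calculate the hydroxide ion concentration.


[OH-] = 10^(-pOH)
[OH-] = 10^(-8.69)
[OH-] = 2.042e-09 M

2.042e-09 M


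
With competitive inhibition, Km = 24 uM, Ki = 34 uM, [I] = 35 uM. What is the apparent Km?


Km_app = Km * (1 + [I]/Ki)
Km_app = 24 * (1 + 35/34)
Km_app = 48.7059 uM

48.7059 uM


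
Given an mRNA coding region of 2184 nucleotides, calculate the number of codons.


codons = nucleotides / 3
codons = 2184 / 3 = 728

728


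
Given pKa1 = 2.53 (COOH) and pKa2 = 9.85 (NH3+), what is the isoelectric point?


pI = (pKa1 + pKa2) / 2
pI = (2.53 + 9.85) / 2
pI = 6.19

6.19


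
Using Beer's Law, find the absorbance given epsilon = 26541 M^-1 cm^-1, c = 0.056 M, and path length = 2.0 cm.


A = epsilon * c * l
A = 26541 * 0.056 * 2.0
A = 2972.592

2972.592


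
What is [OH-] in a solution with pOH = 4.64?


[OH-] = 10^(-pOH)
[OH-] = 10^(-4.64)
[OH-] = 2.291e-05 M

2.291e-05 M


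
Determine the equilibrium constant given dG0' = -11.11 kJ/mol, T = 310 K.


Keq = exp(-dG0 * 1000 / (R * T))
Keq = exp(-(-11.11) * 1000 / (8.314 * 310))
Keq = 74.4886

74.4886


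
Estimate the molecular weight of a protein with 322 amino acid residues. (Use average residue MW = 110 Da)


MW = n_residues * 110 Da
MW = 322 * 110
MW = 35420 Da

35420 Da


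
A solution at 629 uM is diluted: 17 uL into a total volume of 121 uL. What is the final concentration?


C2 = C1 * V1 / V2
C2 = 629 * 17 / 121
C2 = 88.3719 uM

88.3719 uM


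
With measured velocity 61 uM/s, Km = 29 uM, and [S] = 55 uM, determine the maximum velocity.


Vmax = v * (Km + [S]) / [S]
Vmax = 61 * (29 + 55) / 55
Vmax = 93.1636 uM/s

93.1636 uM/s


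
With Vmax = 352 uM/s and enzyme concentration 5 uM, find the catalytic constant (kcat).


kcat = Vmax / [E]t
kcat = 352 / 5
kcat = 70.4 s^-1

70.4 s^-1


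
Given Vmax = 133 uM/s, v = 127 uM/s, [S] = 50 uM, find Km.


Km = [S] * (Vmax - v) / v
Km = 50 * (133 - 127) / 127
Km = 2.3622 uM

2.3622 uM


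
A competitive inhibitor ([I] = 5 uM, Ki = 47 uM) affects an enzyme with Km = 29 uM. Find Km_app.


Km_app = Km * (1 + [I]/Ki)
Km_app = 29 * (1 + 5/47)
Km_app = 32.0851 uM

32.0851 uM


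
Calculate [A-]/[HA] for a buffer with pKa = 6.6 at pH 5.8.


[A-]/[HA] = 10^(pH - pKa)
= 10^(5.8 - 6.6)
= 0.1585

0.1585


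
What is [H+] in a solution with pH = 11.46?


[H+] = 10^(-pH)
[H+] = 10^(-11.46)
[H+] = 3.467e-12 M

3.467e-12 M


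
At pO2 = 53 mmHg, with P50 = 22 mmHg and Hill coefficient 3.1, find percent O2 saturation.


Y = pO2^n / (P50^n + pO2^n)
Y = 53^3.1 / (22^3.1 + 53^3.1)
Y = 93.85%

93.85%


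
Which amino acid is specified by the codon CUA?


Standard genetic code lookup.
Codon CUA -> Leu

Leu


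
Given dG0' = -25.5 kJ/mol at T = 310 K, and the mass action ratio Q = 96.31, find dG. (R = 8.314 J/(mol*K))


dG = dG0' + RT * ln(Q) / 1000
dG = -25.5 + 8.314 * 310 * ln(96.31) / 1000
dG = -13.7278 kJ/mol

-13.7278 kJ/mol


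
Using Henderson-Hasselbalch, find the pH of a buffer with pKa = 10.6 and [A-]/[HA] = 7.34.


pH = pKa + log10([A-]/[HA])
pH = 10.6 + log10(7.34)
pH = 11.4657

11.4657


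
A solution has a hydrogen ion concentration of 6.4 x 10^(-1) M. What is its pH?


pH = -log10([H+])
pH = -log10(6.4 x 10^(-1))
pH = 0.1938

0.1938


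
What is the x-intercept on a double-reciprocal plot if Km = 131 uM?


x-intercept = -1/Km
= -1/131
= -0.0076 1/uM

-0.0076 1/uM


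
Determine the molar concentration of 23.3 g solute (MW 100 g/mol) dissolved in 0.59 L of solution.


C = (mass / MW) / volume
C = (23.3 / 100) / 0.59
C = 0.3949 M

0.3949 M


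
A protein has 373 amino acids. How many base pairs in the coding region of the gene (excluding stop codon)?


Each amino acid = 1 codon = 3 bp
bp = 373 * 3 = 1119 bp

1119 bp


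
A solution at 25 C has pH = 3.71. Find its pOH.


pOH = 14 - pH
pOH = 14 - 3.71
pOH = 10.29

10.29


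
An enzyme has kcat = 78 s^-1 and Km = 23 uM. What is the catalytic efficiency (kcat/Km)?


Catalytic efficiency = kcat / Km
= 78 / 23
= 3.3913 uM^-1*s^-1

3.3913 uM^-1*s^-1


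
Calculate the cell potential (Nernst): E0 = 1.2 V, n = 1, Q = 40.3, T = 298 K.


E = E0 - (RT/nF) * ln(Q)
E = 1.2 - (8.314 * 298 / (1 * 96485)) * ln(40.3)
E = 1.1051 V

1.1051 V


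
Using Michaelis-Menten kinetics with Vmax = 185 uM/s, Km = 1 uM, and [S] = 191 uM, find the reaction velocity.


v = Vmax * [S] / (Km + [S])
v = 185 * 191 / (1 + 191)
v = 184.0365 uM/s

184.0365 uM/s


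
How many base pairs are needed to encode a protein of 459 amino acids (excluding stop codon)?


Each amino acid = 1 codon = 3 bp
bp = 459 * 3 = 1377 bp

1377 bp


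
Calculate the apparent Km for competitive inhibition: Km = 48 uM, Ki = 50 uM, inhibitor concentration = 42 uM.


Km_app = Km * (1 + [I]/Ki)
Km_app = 48 * (1 + 42/50)
Km_app = 88.32 uM

88.32 uM


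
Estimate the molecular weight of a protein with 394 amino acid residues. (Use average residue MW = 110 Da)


MW = n_residues * 110 Da
MW = 394 * 110
MW = 43340 Da

43340 Da


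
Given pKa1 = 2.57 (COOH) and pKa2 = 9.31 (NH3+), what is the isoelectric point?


pI = (pKa1 + pKa2) / 2
pI = (2.57 + 9.31) / 2
pI = 5.94

5.94


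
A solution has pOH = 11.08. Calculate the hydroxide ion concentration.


[OH-] = 10^(-pOH)
[OH-] = 10^(-11.08)
[OH-] = 8.318e-12 M

8.318e-12 M


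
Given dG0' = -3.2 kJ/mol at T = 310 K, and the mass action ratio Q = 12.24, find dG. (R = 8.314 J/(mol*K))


dG = dG0' + RT * ln(Q) / 1000
dG = -3.2 + 8.314 * 310 * ln(12.24) / 1000
dG = 3.2555 kJ/mol

3.2555 kJ/mol


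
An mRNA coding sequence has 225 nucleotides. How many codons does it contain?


codons = nucleotides / 3
codons = 225 / 3 = 75

75


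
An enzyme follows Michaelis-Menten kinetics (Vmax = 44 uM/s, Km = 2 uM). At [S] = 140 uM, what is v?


v = Vmax * [S] / (Km + [S])
v = 44 * 140 / (2 + 140)
v = 43.3803 uM/s

43.3803 uM/s


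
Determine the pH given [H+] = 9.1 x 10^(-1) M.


pH = -log10([H+])
pH = -log10(9.1 x 10^(-1))
pH = 0.041

0.041


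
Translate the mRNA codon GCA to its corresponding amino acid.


Standard genetic code lookup.
Codon GCA -> Ala

Ala


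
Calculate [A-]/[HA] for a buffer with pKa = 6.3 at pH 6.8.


[A-]/[HA] = 10^(pH - pKa)
= 10^(6.8 - 6.3)
= 3.1623

3.1623


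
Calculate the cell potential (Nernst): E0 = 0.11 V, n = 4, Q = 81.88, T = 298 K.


E = E0 - (RT/nF) * ln(Q)
E = 0.11 - (8.314 * 298 / (4 * 96485)) * ln(81.88)
E = 0.0817 V

0.0817 V


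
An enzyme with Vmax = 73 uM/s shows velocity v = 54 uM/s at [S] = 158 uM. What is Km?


Km = [S] * (Vmax - v) / v
Km = 158 * (73 - 54) / 54
Km = 55.5926 uM

55.5926 uM


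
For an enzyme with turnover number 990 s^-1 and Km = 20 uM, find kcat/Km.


Catalytic efficiency = kcat / Km
= 990 / 20
= 49.5 uM^-1*s^-1

49.5 uM^-1*s^-1


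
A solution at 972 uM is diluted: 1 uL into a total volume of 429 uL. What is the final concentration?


C2 = C1 * V1 / V2
C2 = 972 * 1 / 429
C2 = 2.2657 uM

2.2657 uM


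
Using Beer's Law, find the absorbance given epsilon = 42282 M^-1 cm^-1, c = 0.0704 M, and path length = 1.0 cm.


A = epsilon * c * l
A = 42282 * 0.0704 * 1.0
A = 2976.6528

2976.6528


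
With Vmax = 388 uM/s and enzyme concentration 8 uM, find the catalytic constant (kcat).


kcat = Vmax / [E]t
kcat = 388 / 8
kcat = 48.5 s^-1

48.5 s^-1


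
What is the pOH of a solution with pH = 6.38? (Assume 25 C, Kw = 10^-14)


pOH = 14 - pH
pOH = 14 - 6.38
pOH = 7.62

7.62


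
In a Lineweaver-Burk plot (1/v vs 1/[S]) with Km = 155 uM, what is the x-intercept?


x-intercept = -1/Km
= -1/155
= -0.0065 1/uM

-0.0065 1/uM


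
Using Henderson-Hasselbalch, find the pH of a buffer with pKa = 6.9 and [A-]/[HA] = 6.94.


pH = pKa + log10([A-]/[HA])
pH = 6.9 + log10(6.94)
pH = 7.7414

7.7414


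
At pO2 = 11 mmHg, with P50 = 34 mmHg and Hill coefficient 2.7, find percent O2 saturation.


Y = pO2^n / (P50^n + pO2^n)
Y = 11^2.7 / (34^2.7 + 11^2.7)
Y = 4.54%

4.54%


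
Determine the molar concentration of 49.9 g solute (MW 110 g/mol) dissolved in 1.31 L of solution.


C = (mass / MW) / volume
C = (49.9 / 110) / 1.31
C = 0.3463 M

0.3463 M


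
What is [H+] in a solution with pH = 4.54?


[H+] = 10^(-pH)
[H+] = 10^(-4.54)
[H+] = 2.884e-05 M

2.884e-05 M


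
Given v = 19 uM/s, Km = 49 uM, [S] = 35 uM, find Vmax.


Vmax = v * (Km + [S]) / [S]
Vmax = 19 * (49 + 35) / 35
Vmax = 45.6 uM/s

45.6 uM/s


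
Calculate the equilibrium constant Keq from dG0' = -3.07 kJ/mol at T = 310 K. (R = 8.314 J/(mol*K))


Keq = exp(-dG0 * 1000 / (R * T))
Keq = exp(-(-3.07) * 1000 / (8.314 * 310))
Keq = 3.2909

3.2909


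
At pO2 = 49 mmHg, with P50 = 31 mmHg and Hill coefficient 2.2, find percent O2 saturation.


Y = pO2^n / (P50^n + pO2^n)
Y = 49^2.2 / (31^2.2 + 49^2.2)
Y = 73.25%

73.25%


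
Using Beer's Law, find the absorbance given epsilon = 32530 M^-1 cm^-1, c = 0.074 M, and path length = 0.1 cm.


A = epsilon * c * l
A = 32530 * 0.074 * 0.1
A = 240.722

240.722


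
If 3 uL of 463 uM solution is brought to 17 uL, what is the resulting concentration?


C2 = C1 * V1 / V2
C2 = 463 * 3 / 17
C2 = 81.7059 uM

81.7059 uM


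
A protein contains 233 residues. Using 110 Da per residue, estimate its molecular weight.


MW = n_residues * 110 Da
MW = 233 * 110
MW = 25630 Da

25630 Da


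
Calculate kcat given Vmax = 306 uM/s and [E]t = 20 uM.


kcat = Vmax / [E]t
kcat = 306 / 20
kcat = 15.3 s^-1

15.3 s^-1


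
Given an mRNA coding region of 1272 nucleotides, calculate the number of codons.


codons = nucleotides / 3
codons = 1272 / 3 = 424

424


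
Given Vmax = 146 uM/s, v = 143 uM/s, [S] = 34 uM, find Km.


Km = [S] * (Vmax - v) / v
Km = 34 * (146 - 143) / 143
Km = 0.7133 uM

0.7133 uM


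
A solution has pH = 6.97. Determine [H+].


[H+] = 10^(-pH)
[H+] = 10^(-6.97)
[H+] = 1.072e-07 M

1.072e-07 M


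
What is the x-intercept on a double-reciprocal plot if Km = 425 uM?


x-intercept = -1/Km
= -1/425
= -0.0024 1/uM

-0.0024 1/uM


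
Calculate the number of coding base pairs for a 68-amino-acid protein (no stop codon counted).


Each amino acid = 1 codon = 3 bp
bp = 68 * 3 = 204 bp

204 bp


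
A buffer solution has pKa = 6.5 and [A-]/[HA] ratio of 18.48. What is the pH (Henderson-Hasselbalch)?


pH = pKa + log10([A-]/[HA])
pH = 6.5 + log10(18.48)
pH = 7.7667

7.7667


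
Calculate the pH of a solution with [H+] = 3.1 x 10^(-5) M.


pH = -log10([H+])
pH = -log10(3.1 x 10^(-5))
pH = 4.5086

4.5086


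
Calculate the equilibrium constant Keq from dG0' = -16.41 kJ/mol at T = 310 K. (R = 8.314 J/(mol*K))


Keq = exp(-dG0 * 1000 / (R * T))
Keq = exp(-(-16.41) * 1000 / (8.314 * 310))
Keq = 582.3255

582.3255


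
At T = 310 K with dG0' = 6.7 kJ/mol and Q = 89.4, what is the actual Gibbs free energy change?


dG = dG0' + RT * ln(Q) / 1000
dG = 6.7 + 8.314 * 310 * ln(89.4) / 1000
dG = 18.2803 kJ/mol

18.2803 kJ/mol


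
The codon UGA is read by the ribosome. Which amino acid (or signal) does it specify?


Standard genetic code lookup.
Codon UGA -> Stop

Stop


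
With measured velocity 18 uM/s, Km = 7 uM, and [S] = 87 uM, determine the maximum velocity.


Vmax = v * (Km + [S]) / [S]
Vmax = 18 * (7 + 87) / 87
Vmax = 19.4483 uM/s

19.4483 uM/s


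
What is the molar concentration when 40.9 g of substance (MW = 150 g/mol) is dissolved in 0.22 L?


C = (mass / MW) / volume
C = (40.9 / 150) / 0.22
C = 1.2394 M

1.2394 M


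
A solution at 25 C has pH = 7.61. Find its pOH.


pOH = 14 - pH
pOH = 14 - 7.61
pOH = 6.39

6.39


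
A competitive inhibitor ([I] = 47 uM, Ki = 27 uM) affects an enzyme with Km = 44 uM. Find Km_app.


Km_app = Km * (1 + [I]/Ki)
Km_app = 44 * (1 + 47/27)
Km_app = 120.5926 uM

120.5926 uM


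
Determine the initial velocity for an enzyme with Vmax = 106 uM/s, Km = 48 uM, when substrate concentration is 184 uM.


v = Vmax * [S] / (Km + [S])
v = 106 * 184 / (48 + 184)
v = 84.069 uM/s

84.069 uM/s


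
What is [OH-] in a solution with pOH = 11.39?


[OH-] = 10^(-pOH)
[OH-] = 10^(-11.39)
[OH-] = 4.074e-12 M

4.074e-12 M


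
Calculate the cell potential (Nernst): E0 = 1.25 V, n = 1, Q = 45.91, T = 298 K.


E = E0 - (RT/nF) * ln(Q)
E = 1.25 - (8.314 * 298 / (1 * 96485)) * ln(45.91)
E = 1.1517 V

1.1517 V


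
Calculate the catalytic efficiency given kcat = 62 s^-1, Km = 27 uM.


Catalytic efficiency = kcat / Km
= 62 / 27
= 2.2963 uM^-1*s^-1

2.2963 uM^-1*s^-1


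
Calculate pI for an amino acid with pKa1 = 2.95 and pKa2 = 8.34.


pI = (pKa1 + pKa2) / 2
pI = (2.95 + 8.34) / 2
pI = 5.645

5.645


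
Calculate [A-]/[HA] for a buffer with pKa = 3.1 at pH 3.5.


[A-]/[HA] = 10^(pH - pKa)
= 10^(3.5 - 3.1)
= 2.5119

2.5119


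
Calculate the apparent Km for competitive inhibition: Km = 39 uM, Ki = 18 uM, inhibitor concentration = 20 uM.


Km_app = Km * (1 + [I]/Ki)
Km_app = 39 * (1 + 20/18)
Km_app = 82.3333 uM

82.3333 uM


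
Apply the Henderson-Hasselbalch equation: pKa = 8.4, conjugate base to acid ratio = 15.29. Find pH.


pH = pKa + log10([A-]/[HA])
pH = 8.4 + log10(15.29)
pH = 9.5844

9.5844


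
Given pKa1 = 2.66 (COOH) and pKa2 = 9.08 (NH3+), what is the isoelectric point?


pI = (pKa1 + pKa2) / 2
pI = (2.66 + 9.08) / 2
pI = 5.87

5.87


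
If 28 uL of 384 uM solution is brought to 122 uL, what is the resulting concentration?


C2 = C1 * V1 / V2
C2 = 384 * 28 / 122
C2 = 88.1311 uM

88.1311 uM


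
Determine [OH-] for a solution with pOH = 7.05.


[OH-] = 10^(-pOH)
[OH-] = 10^(-7.05)
[OH-] = 8.913e-08 M

8.913e-08 M


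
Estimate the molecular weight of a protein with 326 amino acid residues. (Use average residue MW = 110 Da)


MW = n_residues * 110 Da
MW = 326 * 110
MW = 35860 Da

35860 Da


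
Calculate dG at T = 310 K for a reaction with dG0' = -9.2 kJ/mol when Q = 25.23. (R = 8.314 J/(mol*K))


dG = dG0' + RT * ln(Q) / 1000
dG = -9.2 + 8.314 * 310 * ln(25.23) / 1000
dG = -0.8803 kJ/mol

-0.8803 kJ/mol


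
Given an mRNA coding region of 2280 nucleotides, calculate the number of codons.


codons = nucleotides / 3
codons = 2280 / 3 = 760

760


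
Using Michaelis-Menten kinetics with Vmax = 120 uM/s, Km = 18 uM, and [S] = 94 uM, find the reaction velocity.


v = Vmax * [S] / (Km + [S])
v = 120 * 94 / (18 + 94)
v = 100.7143 uM/s

100.7143 uM/s


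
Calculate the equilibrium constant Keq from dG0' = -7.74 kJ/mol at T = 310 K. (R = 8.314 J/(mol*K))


Keq = exp(-dG0 * 1000 / (R * T))
Keq = exp(-(-7.74) * 1000 / (8.314 * 310))
Keq = 20.1478

20.1478


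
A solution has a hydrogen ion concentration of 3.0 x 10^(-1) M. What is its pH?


pH = -log10([H+])
pH = -log10(3.0 x 10^(-1))
pH = 0.5229

0.5229


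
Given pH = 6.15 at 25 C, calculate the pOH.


pOH = 14 - pH
pOH = 14 - 6.15
pOH = 7.85

7.85


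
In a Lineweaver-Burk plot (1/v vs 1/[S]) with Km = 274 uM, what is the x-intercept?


x-intercept = -1/Km
= -1/274
= -0.0036 1/uM

-0.0036 1/uM


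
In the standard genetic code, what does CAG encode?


Standard genetic code lookup.
Codon CAG -> Gln

Gln


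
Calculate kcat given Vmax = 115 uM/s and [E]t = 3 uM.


kcat = Vmax / [E]t
kcat = 115 / 3
kcat = 38.3333 s^-1

38.3333 s^-1


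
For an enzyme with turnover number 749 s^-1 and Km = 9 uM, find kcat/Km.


Catalytic efficiency = kcat / Km
= 749 / 9
= 83.2222 uM^-1*s^-1

83.2222 uM^-1*s^-1


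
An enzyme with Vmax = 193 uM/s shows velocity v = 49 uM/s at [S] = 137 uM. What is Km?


Km = [S] * (Vmax - v) / v
Km = 137 * (193 - 49) / 49
Km = 402.6122 uM

402.6122 uM


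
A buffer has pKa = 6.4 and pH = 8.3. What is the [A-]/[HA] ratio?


[A-]/[HA] = 10^(pH - pKa)
= 10^(8.3 - 6.4)
= 79.4328

79.4328


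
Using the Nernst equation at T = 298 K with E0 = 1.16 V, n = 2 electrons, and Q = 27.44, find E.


E = E0 - (RT/nF) * ln(Q)
E = 1.16 - (8.314 * 298 / (2 * 96485)) * ln(27.44)
E = 1.1175 V

1.1175 V


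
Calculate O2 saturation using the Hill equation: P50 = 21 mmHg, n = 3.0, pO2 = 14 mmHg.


Y = pO2^n / (P50^n + pO2^n)
Y = 14^3.0 / (21^3.0 + 14^3.0)
Y = 22.86%

22.86%


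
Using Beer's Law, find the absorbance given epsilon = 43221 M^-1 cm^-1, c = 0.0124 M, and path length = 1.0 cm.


A = epsilon * c * l
A = 43221 * 0.0124 * 1.0
A = 535.9404

535.9404


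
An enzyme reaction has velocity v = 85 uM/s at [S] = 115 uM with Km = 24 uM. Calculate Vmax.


Vmax = v * (Km + [S]) / [S]
Vmax = 85 * (24 + 115) / 115
Vmax = 102.7391 uM/s

102.7391 uM/s


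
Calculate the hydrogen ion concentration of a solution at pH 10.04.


[H+] = 10^(-pH)
[H+] = 10^(-10.04)
[H+] = 9.120e-11 M

9.120e-11 M


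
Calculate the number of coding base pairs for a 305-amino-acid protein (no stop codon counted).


Each amino acid = 1 codon = 3 bp
bp = 305 * 3 = 915 bp

915 bp


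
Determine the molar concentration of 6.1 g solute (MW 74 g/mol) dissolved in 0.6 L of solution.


C = (mass / MW) / volume
C = (6.1 / 74) / 0.6
C = 0.1374 M

0.1374 M


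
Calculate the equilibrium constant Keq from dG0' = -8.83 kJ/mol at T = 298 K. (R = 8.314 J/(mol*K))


Keq = exp(-dG0 * 1000 / (R * T))
Keq = exp(-(-8.83) * 1000 / (8.314 * 298))
Keq = 35.3032

35.3032


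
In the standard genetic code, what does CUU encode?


Standard genetic code lookup.
Codon CUU -> Leu

Leu


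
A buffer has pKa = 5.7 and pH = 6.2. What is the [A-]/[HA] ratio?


[A-]/[HA] = 10^(pH - pKa)
= 10^(6.2 - 5.7)
= 3.1623

3.1623


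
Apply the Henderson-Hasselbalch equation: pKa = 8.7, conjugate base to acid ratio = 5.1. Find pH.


pH = pKa + log10([A-]/[HA])
pH = 8.7 + log10(5.1)
pH = 9.4076

9.4076


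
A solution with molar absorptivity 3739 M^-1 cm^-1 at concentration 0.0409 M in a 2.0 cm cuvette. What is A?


A = epsilon * c * l
A = 3739 * 0.0409 * 2.0
A = 305.8502

305.8502


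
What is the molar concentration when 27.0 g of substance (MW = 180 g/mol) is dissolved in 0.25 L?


C = (mass / MW) / volume
C = (27.0 / 180) / 0.25
C = 0.6 M

0.6 M


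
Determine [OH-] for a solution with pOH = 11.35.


[OH-] = 10^(-pOH)
[OH-] = 10^(-11.35)
[OH-] = 4.467e-12 M

4.467e-12 M


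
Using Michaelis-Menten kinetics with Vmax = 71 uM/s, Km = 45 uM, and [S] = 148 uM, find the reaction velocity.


v = Vmax * [S] / (Km + [S])
v = 71 * 148 / (45 + 148)
v = 54.4456 uM/s

54.4456 uM/s


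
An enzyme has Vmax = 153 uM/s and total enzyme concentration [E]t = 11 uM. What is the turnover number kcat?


kcat = Vmax / [E]t
kcat = 153 / 11
kcat = 13.9091 s^-1

13.9091 s^-1


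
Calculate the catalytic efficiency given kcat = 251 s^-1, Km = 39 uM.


Catalytic efficiency = kcat / Km
= 251 / 39
= 6.4359 uM^-1*s^-1

6.4359 uM^-1*s^-1


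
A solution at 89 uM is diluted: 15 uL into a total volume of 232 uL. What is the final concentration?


C2 = C1 * V1 / V2
C2 = 89 * 15 / 232
C2 = 5.7543 uM

5.7543 uM


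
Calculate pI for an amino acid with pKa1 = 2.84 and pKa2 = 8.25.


pI = (pKa1 + pKa2) / 2
pI = (2.84 + 8.25) / 2
pI = 5.545

5.545


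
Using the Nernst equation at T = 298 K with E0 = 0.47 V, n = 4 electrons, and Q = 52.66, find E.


E = E0 - (RT/nF) * ln(Q)
E = 0.47 - (8.314 * 298 / (4 * 96485)) * ln(52.66)
E = 0.4446 V

0.4446 V


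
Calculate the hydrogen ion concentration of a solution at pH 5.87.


[H+] = 10^(-pH)
[H+] = 10^(-5.87)
[H+] = 1.349e-06 M

1.349e-06 M


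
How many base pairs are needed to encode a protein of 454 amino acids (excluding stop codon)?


Each amino acid = 1 codon = 3 bp
bp = 454 * 3 = 1362 bp

1362 bp


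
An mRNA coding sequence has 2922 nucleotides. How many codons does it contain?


codons = nucleotides / 3
codons = 2922 / 3 = 974

974


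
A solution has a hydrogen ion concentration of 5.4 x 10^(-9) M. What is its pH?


pH = -log10([H+])
pH = -log10(5.4 x 10^(-9))
pH = 8.2676

8.2676


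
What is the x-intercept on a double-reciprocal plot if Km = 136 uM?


x-intercept = -1/Km
= -1/136
= -0.0074 1/uM

-0.0074 1/uM


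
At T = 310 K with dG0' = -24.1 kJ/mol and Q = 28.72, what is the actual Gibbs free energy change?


dG = dG0' + RT * ln(Q) / 1000
dG = -24.1 + 8.314 * 310 * ln(28.72) / 1000
dG = -15.4463 kJ/mol

-15.4463 kJ/mol


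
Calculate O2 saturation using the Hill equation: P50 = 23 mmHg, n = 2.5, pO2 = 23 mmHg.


Y = pO2^n / (P50^n + pO2^n)
Y = 23^2.5 / (23^2.5 + 23^2.5)
Y = 50.0%

50.0%


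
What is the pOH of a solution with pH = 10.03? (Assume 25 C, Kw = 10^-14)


pOH = 14 - pH
pOH = 14 - 10.03
pOH = 3.97

3.97


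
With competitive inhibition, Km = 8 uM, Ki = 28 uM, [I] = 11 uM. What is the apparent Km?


Km_app = Km * (1 + [I]/Ki)
Km_app = 8 * (1 + 11/28)
Km_app = 11.1429 uM

11.1429 uM


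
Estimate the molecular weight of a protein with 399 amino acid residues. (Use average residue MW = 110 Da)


MW = n_residues * 110 Da
MW = 399 * 110
MW = 43890 Da

43890 Da


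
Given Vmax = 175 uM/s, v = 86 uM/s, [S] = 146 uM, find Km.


Km = [S] * (Vmax - v) / v
Km = 146 * (175 - 86) / 86
Km = 151.093 uM

151.093 uM


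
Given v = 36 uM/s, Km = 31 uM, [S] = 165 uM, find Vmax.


Vmax = v * (Km + [S]) / [S]
Vmax = 36 * (31 + 165) / 165
Vmax = 42.7636 uM/s

42.7636 uM/s


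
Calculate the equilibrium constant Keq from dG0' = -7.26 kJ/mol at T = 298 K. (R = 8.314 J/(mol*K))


Keq = exp(-dG0 * 1000 / (R * T))
Keq = exp(-(-7.26) * 1000 / (8.314 * 298))
Keq = 18.733

18.733


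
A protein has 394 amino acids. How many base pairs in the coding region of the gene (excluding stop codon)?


Each amino acid = 1 codon = 3 bp
bp = 394 * 3 = 1182 bp

1182 bp


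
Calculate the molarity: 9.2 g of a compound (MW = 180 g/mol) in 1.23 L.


C = (mass / MW) / volume
C = (9.2 / 180) / 1.23
C = 0.0416 M

0.0416 M


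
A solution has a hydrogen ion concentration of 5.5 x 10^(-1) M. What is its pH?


pH = -log10([H+])
pH = -log10(5.5 x 10^(-1))
pH = 0.2596

0.2596


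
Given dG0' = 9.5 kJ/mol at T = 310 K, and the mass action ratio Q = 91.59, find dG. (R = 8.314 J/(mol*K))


dG = dG0' + RT * ln(Q) / 1000
dG = 9.5 + 8.314 * 310 * ln(91.59) / 1000
dG = 21.1427 kJ/mol

21.1427 kJ/mol


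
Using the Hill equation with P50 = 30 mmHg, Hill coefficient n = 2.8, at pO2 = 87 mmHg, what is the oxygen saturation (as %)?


Y = pO2^n / (P50^n + pO2^n)
Y = 87^2.8 / (30^2.8 + 87^2.8)
Y = 95.17%

95.17%


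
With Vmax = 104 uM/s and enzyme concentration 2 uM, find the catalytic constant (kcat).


kcat = Vmax / [E]t
kcat = 104 / 2
kcat = 52.0 s^-1

52.0 s^-1


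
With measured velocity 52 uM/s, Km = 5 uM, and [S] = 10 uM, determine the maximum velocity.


Vmax = v * (Km + [S]) / [S]
Vmax = 52 * (5 + 10) / 10
Vmax = 78.0 uM/s

78.0 uM/s


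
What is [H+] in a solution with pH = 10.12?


[H+] = 10^(-pH)
[H+] = 10^(-10.12)
[H+] = 7.586e-11 M

7.586e-11 M


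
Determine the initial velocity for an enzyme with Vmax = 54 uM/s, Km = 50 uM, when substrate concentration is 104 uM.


v = Vmax * [S] / (Km + [S])
v = 54 * 104 / (50 + 104)
v = 36.4675 uM/s

36.4675 uM/s


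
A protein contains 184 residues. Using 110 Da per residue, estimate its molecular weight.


MW = n_residues * 110 Da
MW = 184 * 110
MW = 20240 Da

20240 Da


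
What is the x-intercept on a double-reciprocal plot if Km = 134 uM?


x-intercept = -1/Km
= -1/134
= -0.0075 1/uM

-0.0075 1/uM


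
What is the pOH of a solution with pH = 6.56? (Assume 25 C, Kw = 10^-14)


pOH = 14 - pH
pOH = 14 - 6.56
pOH = 7.44

7.44


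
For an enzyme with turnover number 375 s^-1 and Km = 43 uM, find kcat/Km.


Catalytic efficiency = kcat / Km
= 375 / 43
= 8.7209 uM^-1*s^-1

8.7209 uM^-1*s^-1


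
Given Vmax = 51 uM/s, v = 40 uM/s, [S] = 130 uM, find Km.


Km = [S] * (Vmax - v) / v
Km = 130 * (51 - 40) / 40
Km = 35.75 uM

35.75 uM


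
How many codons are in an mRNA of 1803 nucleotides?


codons = nucleotides / 3
codons = 1803 / 3 = 601

601


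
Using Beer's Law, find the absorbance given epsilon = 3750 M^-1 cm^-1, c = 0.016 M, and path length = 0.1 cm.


A = epsilon * c * l
A = 3750 * 0.016 * 0.1
A = 6.0

6.0


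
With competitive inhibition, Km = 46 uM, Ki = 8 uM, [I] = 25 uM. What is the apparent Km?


Km_app = Km * (1 + [I]/Ki)
Km_app = 46 * (1 + 25/8)
Km_app = 189.75 uM

189.75 uM
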